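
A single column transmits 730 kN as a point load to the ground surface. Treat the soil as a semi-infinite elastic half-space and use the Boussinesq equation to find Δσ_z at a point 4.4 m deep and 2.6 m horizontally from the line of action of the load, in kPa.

Δσ_z ≈ 8.52 kPa

Boussinesq vertical stress below a point load on an elastic half-space:
Δσ_z = 3P/(2πz²) · [1 + (r/z)²]^(−5/2)
r/z = 2.6/4.4 = 0.59091; [1+(r/z)²]^(−5/2) = 0.47297.
Δσ_z = 3×730/(2π×4.4²) × 0.47297 = 18.004 × 0.47297 = 8.515 kPa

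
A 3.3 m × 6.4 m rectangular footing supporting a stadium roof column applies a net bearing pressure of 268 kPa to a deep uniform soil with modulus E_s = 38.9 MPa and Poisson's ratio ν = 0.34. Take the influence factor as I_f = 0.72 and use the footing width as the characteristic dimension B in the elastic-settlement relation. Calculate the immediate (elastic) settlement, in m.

Immediate (elastic) settlement: S_e = q·B·(1−ν²)/E_s · I_f.
E_s = 38.9 MPa = 38900 kPa.
S_e = 268 × 3.3 × (1 − 0.34²) / 38900 × 0.72
    = 268 × 3.3 × 0.8844 / 38900 × 0.72
    = 0.01448 m

S_e ≈ 0.0145 m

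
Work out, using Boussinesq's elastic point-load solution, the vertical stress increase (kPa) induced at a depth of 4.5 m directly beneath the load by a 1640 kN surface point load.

Boussinesq vertical stress below a point load on an elastic half-space:
Δσ_z = 3P/(2πz²) · [1 + (r/z)²]^(−5/2)
r/z = 0/4.5 = 0; [1+(r/z)²]^(−5/2) = 1.
Δσ_z = 3×1640/(2π×4.5²) × 1 = 38.669 × 1 = 38.67 kPa

Δσ_z ≈ 38.7 kPa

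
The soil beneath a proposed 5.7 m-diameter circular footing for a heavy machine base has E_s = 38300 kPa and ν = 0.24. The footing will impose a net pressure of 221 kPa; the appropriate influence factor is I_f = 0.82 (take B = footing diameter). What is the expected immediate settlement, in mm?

S_e ≈ 25.4 mm

Immediate (elastic) settlement: S_e = q·B·(1−ν²)/E_s · I_f.
S_e = 221 × 5.7 × (1 − 0.24²) / 38300 × 0.82
    = 221 × 5.7 × 0.9424 / 38300 × 0.82
    = 0.02542 m = 25.42 mm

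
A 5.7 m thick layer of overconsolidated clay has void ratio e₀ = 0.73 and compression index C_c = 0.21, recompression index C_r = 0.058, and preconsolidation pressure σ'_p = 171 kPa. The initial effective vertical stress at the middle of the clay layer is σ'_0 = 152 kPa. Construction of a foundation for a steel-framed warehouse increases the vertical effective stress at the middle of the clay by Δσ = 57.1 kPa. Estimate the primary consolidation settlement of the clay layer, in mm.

S_c ≈ 70.2 mm

Final effective stress: σ'_f = 152 + 57.1 = 209.1 kPa.
σ'_f = 209.1 > σ'_p = 171 kPa, so the stress path crosses the preconsolidation pressure — recompression up to σ'_p, then virgin compression beyond:
S_c = H/(1+e₀)·[C_r·log₁₀(σ'_p/σ'_0) + C_c·log₁₀(σ'_f/σ'_p)]
    = 5.7/1.73 × [0.058×log₁₀(171/152) + 0.21×log₁₀(209.1/171)]
    = 3.2948 × [0.0029668 + 0.018345] = 0.07022 m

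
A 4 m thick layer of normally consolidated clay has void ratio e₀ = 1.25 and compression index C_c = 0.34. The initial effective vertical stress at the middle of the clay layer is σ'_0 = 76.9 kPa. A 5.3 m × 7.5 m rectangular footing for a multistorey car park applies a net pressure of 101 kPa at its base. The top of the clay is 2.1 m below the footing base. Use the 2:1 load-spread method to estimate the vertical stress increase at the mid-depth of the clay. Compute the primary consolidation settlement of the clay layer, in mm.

Mid-depth of clay below the footing base: z = 2.1 + 4/2 = 4.1 m.
Stress increase at mid-clay by the 2:1 spreading method:
Δσ = qBL/((B+z)(L+z)) = 101×5.3×7.5/((5.3+4.1)(7.5+4.1)) = 36.819 kPa
Final effective stress: σ'_f = σ'_0 + Δσ = 76.9 + 36.819 = 113.72 kPa.
Normally consolidated clay, so the full stress increment lies on the virgin compression line:
S_c = C_c·H/(1+e₀)·log₁₀(σ'_f/σ'_0) = 0.34×4/(1+1.25)×log₁₀(113.72/76.9)
    = 0.60444 × 0.16991 = 0.1027 m

S_c ≈ 103 mm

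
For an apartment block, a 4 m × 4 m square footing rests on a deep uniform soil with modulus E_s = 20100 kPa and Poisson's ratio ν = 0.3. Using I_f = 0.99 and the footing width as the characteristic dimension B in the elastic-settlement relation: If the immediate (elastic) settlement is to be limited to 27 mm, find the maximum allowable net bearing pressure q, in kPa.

q ≈ 151 kPa

S_e = q·B·(1−ν²)/E_s · I_f  ⇒  q = S_e·E_s / (B·(1−ν²)·I_f).
q = 0.027 × 20100 / (4 × 0.91 × 0.99) = 150.6 kPa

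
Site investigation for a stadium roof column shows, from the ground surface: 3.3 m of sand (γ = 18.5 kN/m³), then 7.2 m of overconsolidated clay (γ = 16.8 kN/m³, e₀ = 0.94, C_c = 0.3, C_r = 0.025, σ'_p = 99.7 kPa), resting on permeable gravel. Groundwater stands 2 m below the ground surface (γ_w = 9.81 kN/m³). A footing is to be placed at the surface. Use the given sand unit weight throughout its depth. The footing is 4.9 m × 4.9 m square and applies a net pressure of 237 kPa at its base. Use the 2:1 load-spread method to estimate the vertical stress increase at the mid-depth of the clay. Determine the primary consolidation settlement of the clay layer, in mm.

Mid-depth of clay below the ground surface: z = 3.3 + 7.2/2 = 6.9 m.
Total vertical stress at mid-clay: σ_v = 18.5×3.3 + 16.8×3.6 = 121.53 kPa.
Pore pressure: u = 9.81×(6.9 − 2) = 48.069 kPa.
Initial effective stress: σ'_0 = σ_v − u = 121.53 − 48.069 = 73.461 kPa.
Stress increase at mid-clay by the 2:1 spreading method:
Δσ = qBL/((B+z)(L+z)) = 237×4.9×4.9/((4.9+6.9)(4.9+6.9)) = 40.867 kPa
Final effective stress: σ'_f = 73.461 + 40.867 = 114.33 kPa.
σ'_f = 114.33 > σ'_p = 99.7 kPa, so the stress path crosses the preconsolidation pressure — recompression up to σ'_p, then virgin compression beyond:
S_c = H/(1+e₀)·[C_r·log₁₀(σ'_p/σ'_0) + C_c·log₁₀(σ'_f/σ'_p)]
    = 7.2/1.94 × [0.025×log₁₀(99.7/73.461) + 0.3×log₁₀(114.33/99.7)]
    = 3.7113 × [0.003316 + 0.01784] = 0.07852 m

S_c ≈ 78.5 mm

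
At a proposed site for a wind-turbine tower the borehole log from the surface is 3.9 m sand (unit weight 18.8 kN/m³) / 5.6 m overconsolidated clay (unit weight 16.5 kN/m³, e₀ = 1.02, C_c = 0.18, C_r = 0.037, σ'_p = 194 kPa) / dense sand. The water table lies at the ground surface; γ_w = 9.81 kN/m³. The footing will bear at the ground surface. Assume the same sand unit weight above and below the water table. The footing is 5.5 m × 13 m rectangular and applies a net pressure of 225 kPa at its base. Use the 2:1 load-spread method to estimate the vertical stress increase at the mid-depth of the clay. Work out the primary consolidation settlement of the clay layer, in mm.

S_c ≈ 36 mm

Mid-depth of clay below the ground surface: z = 3.9 + 5.6/2 = 6.7 m.
Total vertical stress at mid-clay: σ_v = 18.8×3.9 + 16.5×2.8 = 119.52 kPa.
Pore pressure: u = 9.81×(6.7 − 0) = 65.727 kPa.
Initial effective stress: σ'_0 = σ_v − u = 119.52 − 65.727 = 53.793 kPa.
Stress increase at mid-clay by the 2:1 spreading method:
Δσ = qBL/((B+z)(L+z)) = 225×5.5×13/((5.5+6.7)(13+6.7)) = 66.936 kPa
Final effective stress: σ'_f = 53.793 + 66.936 = 120.73 kPa.
σ'_f = 120.73 ≤ σ'_p = 194 kPa, so the clay remains overconsolidated and only the recompression index applies:
S_c = C_r·H/(1+e₀)·log₁₀(σ'_f/σ'_0) = 0.037×5.6/2.02×log₁₀(120.73/53.793)
    = 0.10258 × 0.35109 = 0.03601 m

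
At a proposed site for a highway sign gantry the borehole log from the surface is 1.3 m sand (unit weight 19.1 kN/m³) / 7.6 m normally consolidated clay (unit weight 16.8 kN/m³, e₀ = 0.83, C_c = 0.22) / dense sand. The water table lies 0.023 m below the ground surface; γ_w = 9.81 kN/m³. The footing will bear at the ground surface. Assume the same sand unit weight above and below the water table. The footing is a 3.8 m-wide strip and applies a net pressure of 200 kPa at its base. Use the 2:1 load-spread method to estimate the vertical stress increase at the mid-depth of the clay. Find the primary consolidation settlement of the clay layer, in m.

S_c ≈ 0.461 m

Mid-depth of clay below the ground surface: z = 1.3 + 7.6/2 = 5.1 m.
Total vertical stress at mid-clay: σ_v = 19.1×1.3 + 16.8×3.8 = 88.67 kPa.
Pore pressure: u = 9.81×(5.1 − 0.023) = 49.805 kPa.
Initial effective stress: σ'_0 = σ_v − u = 88.67 − 49.805 = 38.865 kPa.
Stress increase at mid-clay by the 2:1 spreading method:
Δσ = qB/(B+z) = 200×3.8/(3.8+5.1) = 85.393 kPa
Final effective stress: σ'_f = σ'_0 + Δσ = 38.865 + 85.393 = 124.26 kPa.
Normally consolidated clay, so the full stress increment lies on the virgin compression line:
S_c = C_c·H/(1+e₀)·log₁₀(σ'_f/σ'_0) = 0.22×7.6/(1+0.83)×log₁₀(124.26/38.865)
    = 0.91366 × 0.50477 = 0.4612 m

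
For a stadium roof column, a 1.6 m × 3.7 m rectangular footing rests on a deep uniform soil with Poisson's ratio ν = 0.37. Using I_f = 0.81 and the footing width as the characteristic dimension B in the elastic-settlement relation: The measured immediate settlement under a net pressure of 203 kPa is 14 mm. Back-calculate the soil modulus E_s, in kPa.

S_e = q·B·(1−ν²)/E_s · I_f  ⇒  E_s = q·B·(1−ν²)·I_f / S_e.
E_s = 203 × 1.6 × 0.8631 × 0.81 / 0.014 = 16220 kPa

E_s ≈ 16200 kPa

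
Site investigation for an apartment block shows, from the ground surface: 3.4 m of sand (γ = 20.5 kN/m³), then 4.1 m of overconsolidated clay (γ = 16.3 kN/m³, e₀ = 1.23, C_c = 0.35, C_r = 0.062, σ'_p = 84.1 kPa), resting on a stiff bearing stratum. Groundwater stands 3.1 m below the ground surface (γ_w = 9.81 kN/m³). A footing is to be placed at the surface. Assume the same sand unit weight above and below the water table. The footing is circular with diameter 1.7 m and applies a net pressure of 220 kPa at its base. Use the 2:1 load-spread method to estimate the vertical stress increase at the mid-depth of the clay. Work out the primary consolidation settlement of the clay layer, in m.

Mid-depth of clay below the ground surface: z = 3.4 + 4.1/2 = 5.45 m.
Total vertical stress at mid-clay: σ_v = 20.5×3.4 + 16.3×2.05 = 103.12 kPa.
Pore pressure: u = 9.81×(5.45 − 3.1) = 23.054 kPa.
Initial effective stress: σ'_0 = σ_v − u = 103.12 − 23.054 = 80.066 kPa.
Stress increase at mid-clay by the 2:1 spreading method:
Δσ ≈ qD²/(D+z)² = 220×1.7²/(1.7+5.45)² = 12.437 kPa
Final effective stress: σ'_f = 80.066 + 12.437 = 92.503 kPa.
σ'_f = 92.503 > σ'_p = 84.1 kPa, so the stress path crosses the preconsolidation pressure — recompression up to σ'_p, then virgin compression beyond:
S_c = H/(1+e₀)·[C_r·log₁₀(σ'_p/σ'_0) + C_c·log₁₀(σ'_f/σ'_p)]
    = 4.1/2.23 × [0.062×log₁₀(84.1/80.066) + 0.35×log₁₀(92.503/84.1)]
    = 1.8386 × [0.0013236 + 0.014476] = 0.02905 m

S_c ≈ 0.029 m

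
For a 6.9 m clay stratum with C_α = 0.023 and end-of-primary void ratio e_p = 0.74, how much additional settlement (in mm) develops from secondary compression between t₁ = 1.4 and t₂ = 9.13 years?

Secondary compression: S_s = C_α·H/(1+e_p)·log₁₀(t₂/t₁)
S_s = 0.023×6.9/(1+0.74)×log₁₀(9.13/1.4)
    = 0.09121 × 0.8143 = 0.07427 m

S_s ≈ 74.3 mm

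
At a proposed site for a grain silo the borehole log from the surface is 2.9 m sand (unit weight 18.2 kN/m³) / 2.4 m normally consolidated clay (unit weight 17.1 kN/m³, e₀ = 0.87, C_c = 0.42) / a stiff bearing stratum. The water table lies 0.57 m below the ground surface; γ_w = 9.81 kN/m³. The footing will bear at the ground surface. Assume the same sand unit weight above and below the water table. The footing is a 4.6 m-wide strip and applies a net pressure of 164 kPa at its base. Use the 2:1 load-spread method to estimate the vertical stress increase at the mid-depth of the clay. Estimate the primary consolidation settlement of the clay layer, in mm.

S_c ≈ 275 mm

Mid-depth of clay below the ground surface: z = 2.9 + 2.4/2 = 4.1 m.
Total vertical stress at mid-clay: σ_v = 18.2×2.9 + 17.1×1.2 = 73.3 kPa.
Pore pressure: u = 9.81×(4.1 − 0.57) = 34.629 kPa.
Initial effective stress: σ'_0 = σ_v − u = 73.3 − 34.629 = 38.671 kPa.
Stress increase at mid-clay by the 2:1 spreading method:
Δσ = qB/(B+z) = 164×4.6/(4.6+4.1) = 86.713 kPa
Final effective stress: σ'_f = σ'_0 + Δσ = 38.671 + 86.713 = 125.38 kPa.
Normally consolidated clay, so the full stress increment lies on the virgin compression line:
S_c = C_c·H/(1+e₀)·log₁₀(σ'_f/σ'_0) = 0.42×2.4/(1+0.87)×log₁₀(125.38/38.671)
    = 0.53904 × 0.51084 = 0.2754 m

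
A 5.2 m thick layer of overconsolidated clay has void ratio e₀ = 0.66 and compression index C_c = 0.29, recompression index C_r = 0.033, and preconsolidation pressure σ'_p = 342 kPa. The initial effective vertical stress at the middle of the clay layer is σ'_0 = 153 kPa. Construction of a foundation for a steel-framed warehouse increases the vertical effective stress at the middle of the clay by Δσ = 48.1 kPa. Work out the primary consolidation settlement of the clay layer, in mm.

S_c ≈ 12.3 mm

Final effective stress: σ'_f = 153 + 48.1 = 201.1 kPa.
σ'_f = 201.1 ≤ σ'_p = 342 kPa, so the clay remains overconsolidated and only the recompression index applies:
S_c = C_r·H/(1+e₀)·log₁₀(σ'_f/σ'_0) = 0.033×5.2/1.66×log₁₀(201.1/153)
    = 0.10337 × 0.11872 = 0.01227 m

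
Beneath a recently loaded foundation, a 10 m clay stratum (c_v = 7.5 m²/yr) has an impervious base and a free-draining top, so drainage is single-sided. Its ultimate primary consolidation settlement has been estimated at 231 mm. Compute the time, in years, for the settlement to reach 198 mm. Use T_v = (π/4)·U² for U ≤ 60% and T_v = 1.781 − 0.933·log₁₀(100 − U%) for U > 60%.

Drainage path length: H_d = H = 10 m (single drainage).
U = S(t)/S_ult = 198/231 = 0.8571.
U > 60%: T_v = 1.781 − 0.933·log₁₀(100 − 85.714) = 0.70348.
t = T_v·H_d²/c_v = 0.70348×10²/7.5 = 9.38 years.

t ≈ 9.38 years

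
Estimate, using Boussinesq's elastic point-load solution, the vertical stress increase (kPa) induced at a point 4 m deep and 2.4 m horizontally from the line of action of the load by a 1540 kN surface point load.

Δσ_z ≈ 21.3 kPa

Boussinesq vertical stress below a point load on an elastic half-space:
Δσ_z = 3P/(2πz²) · [1 + (r/z)²]^(−5/2)
r/z = 2.4/4 = 0.6; [1+(r/z)²]^(−5/2) = 0.46361.
Δσ_z = 3×1540/(2π×4²) × 0.46361 = 45.956 × 0.46361 = 21.31 kPa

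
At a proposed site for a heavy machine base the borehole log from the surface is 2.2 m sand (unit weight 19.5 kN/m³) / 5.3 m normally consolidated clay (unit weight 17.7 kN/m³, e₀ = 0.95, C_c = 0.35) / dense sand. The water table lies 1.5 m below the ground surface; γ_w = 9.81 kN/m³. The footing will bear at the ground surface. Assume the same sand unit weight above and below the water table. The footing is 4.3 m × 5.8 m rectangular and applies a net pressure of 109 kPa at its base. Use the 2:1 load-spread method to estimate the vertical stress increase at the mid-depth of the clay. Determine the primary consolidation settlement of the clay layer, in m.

S_c ≈ 0.165 m

Mid-depth of clay below the ground surface: z = 2.2 + 5.3/2 = 4.85 m.
Total vertical stress at mid-clay: σ_v = 19.5×2.2 + 17.7×2.65 = 89.805 kPa.
Pore pressure: u = 9.81×(4.85 − 1.5) = 32.864 kPa.
Initial effective stress: σ'_0 = σ_v − u = 89.805 − 32.864 = 56.941 kPa.
Stress increase at mid-clay by the 2:1 spreading method:
Δσ = qBL/((B+z)(L+z)) = 109×4.3×5.8/((4.3+4.85)(5.8+4.85)) = 27.897 kPa
Final effective stress: σ'_f = σ'_0 + Δσ = 56.941 + 27.897 = 84.838 kPa.
Normally consolidated clay, so the full stress increment lies on the virgin compression line:
S_c = C_c·H/(1+e₀)·log₁₀(σ'_f/σ'_0) = 0.35×5.3/(1+0.95)×log₁₀(84.838/56.941)
    = 0.95128 × 0.17317 = 0.1647 m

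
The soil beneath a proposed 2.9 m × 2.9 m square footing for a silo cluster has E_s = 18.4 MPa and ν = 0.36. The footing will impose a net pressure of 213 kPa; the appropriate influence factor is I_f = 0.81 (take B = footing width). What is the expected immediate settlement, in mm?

Immediate (elastic) settlement: S_e = q·B·(1−ν²)/E_s · I_f.
E_s = 18.4 MPa = 18400 kPa.
S_e = 213 × 2.9 × (1 − 0.36²) / 18400 × 0.81
    = 213 × 2.9 × 0.8704 / 18400 × 0.81
    = 0.02367 m = 23.67 mm

S_e ≈ 23.7 mm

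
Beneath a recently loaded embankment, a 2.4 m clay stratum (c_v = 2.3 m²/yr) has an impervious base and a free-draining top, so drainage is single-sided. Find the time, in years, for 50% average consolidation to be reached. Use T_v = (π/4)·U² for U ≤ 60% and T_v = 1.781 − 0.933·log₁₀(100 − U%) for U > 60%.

Drainage path length: H_d = H = 2.4 m (single drainage).
U ≤ 60%: T_v = (π/4)·U² = (π/4)×0.5² = 0.19635.
t = T_v·H_d²/c_v = 0.19635×2.4²/2.3 = 0.4917 years.

t ≈ 0.492 years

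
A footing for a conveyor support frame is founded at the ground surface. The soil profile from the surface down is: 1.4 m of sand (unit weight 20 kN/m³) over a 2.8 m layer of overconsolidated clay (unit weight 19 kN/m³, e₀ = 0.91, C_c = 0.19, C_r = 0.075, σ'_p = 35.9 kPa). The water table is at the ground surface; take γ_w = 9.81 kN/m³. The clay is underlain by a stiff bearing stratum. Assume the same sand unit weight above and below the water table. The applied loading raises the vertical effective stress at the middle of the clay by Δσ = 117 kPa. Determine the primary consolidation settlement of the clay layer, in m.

S_c ≈ 0.182 m

Mid-depth of clay below the ground surface: z = 1.4 + 2.8/2 = 2.8 m.
Total vertical stress at mid-clay: σ_v = 20×1.4 + 19×1.4 = 54.6 kPa.
Pore pressure: u = 9.81×(2.8 − 0) = 27.468 kPa.
Initial effective stress: σ'_0 = σ_v − u = 54.6 − 27.468 = 27.132 kPa.
Final effective stress: σ'_f = 27.132 + 117 = 144.13 kPa.
σ'_f = 144.13 > σ'_p = 35.9 kPa, so the stress path crosses the preconsolidation pressure — recompression up to σ'_p, then virgin compression beyond:
S_c = H/(1+e₀)·[C_r·log₁₀(σ'_p/σ'_0) + C_c·log₁₀(σ'_f/σ'_p)]
    = 2.8/1.91 × [0.075×log₁₀(35.9/27.132) + 0.19×log₁₀(144.13/35.9)]
    = 1.466 × [0.0091209 + 0.1147] = 0.1815 m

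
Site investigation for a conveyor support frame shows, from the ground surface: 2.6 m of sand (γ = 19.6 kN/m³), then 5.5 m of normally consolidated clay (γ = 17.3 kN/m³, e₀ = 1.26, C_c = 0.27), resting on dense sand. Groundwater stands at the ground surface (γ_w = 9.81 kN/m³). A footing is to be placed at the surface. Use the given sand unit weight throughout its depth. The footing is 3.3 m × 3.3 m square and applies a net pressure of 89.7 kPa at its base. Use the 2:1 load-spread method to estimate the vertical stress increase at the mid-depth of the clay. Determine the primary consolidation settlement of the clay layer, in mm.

Mid-depth of clay below the ground surface: z = 2.6 + 5.5/2 = 5.35 m.
Total vertical stress at mid-clay: σ_v = 19.6×2.6 + 17.3×2.75 = 98.535 kPa.
Pore pressure: u = 9.81×(5.35 − 0) = 52.483 kPa.
Initial effective stress: σ'_0 = σ_v − u = 98.535 − 52.483 = 46.052 kPa.
Stress increase at mid-clay by the 2:1 spreading method:
Δσ = qBL/((B+z)(L+z)) = 89.7×3.3×3.3/((3.3+5.35)(3.3+5.35)) = 13.055 kPa
Final effective stress: σ'_f = σ'_0 + Δσ = 46.052 + 13.055 = 59.107 kPa.
Normally consolidated clay, so the full stress increment lies on the virgin compression line:
S_c = C_c·H/(1+e₀)·log₁₀(σ'_f/σ'_0) = 0.27×5.5/(1+1.26)×log₁₀(59.107/46.052)
    = 0.65708 × 0.10839 = 0.07122 m

S_c ≈ 71.2 mm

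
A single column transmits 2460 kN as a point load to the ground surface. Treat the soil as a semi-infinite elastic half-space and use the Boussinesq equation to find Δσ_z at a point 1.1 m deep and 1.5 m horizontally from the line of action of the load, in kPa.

Boussinesq vertical stress below a point load on an elastic half-space:
Δσ_z = 3P/(2πz²) · [1 + (r/z)²]^(−5/2)
r/z = 1.5/1.1 = 1.3636; [1+(r/z)²]^(−5/2) = 0.072322.
Δσ_z = 3×2460/(2π×1.1²) × 0.072322 = 970.71 × 0.072322 = 70.2 kPa

Δσ_z ≈ 70.2 kPa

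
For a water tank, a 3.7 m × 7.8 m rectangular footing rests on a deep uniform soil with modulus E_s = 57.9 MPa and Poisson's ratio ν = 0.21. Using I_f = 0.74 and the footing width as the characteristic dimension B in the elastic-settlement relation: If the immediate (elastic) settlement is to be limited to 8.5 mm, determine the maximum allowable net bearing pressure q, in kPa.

q ≈ 188 kPa

E_s = 57.9 MPa = 57900 kPa.
S_e = q·B·(1−ν²)/E_s · I_f  ⇒  q = S_e·E_s / (B·(1−ν²)·I_f).
q = 0.0085 × 57900 / (3.7 × 0.9559 × 0.74) = 188 kPa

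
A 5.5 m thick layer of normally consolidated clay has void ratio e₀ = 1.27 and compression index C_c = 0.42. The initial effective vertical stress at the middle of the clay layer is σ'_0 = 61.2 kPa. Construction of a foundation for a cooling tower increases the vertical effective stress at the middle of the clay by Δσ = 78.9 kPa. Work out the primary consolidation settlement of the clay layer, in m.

Final effective stress: σ'_f = σ'_0 + Δσ = 61.2 + 78.9 = 140.1 kPa.
Normally consolidated clay, so the full stress increment lies on the virgin compression line:
S_c = C_c·H/(1+e₀)·log₁₀(σ'_f/σ'_0) = 0.42×5.5/(1+1.27)×log₁₀(140.1/61.2)
    = 1.0176 × 0.35969 = 0.366 m

S_c ≈ 0.366 m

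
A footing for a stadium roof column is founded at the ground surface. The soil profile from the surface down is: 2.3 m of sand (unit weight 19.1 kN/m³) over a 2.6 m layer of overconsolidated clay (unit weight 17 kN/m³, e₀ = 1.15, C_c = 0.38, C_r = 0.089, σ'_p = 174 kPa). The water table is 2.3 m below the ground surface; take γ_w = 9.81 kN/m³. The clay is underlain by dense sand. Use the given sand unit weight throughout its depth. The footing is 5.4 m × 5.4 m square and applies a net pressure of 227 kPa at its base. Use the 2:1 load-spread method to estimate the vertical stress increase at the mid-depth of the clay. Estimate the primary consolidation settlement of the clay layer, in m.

S_c ≈ 0.0435 m

Mid-depth of clay below the ground surface: z = 2.3 + 2.6/2 = 3.6 m.
Total vertical stress at mid-clay: σ_v = 19.1×2.3 + 17×1.3 = 66.03 kPa.
Pore pressure: u = 9.81×(3.6 − 2.3) = 12.753 kPa.
Initial effective stress: σ'_0 = σ_v − u = 66.03 − 12.753 = 53.277 kPa.
Stress increase at mid-clay by the 2:1 spreading method:
Δσ = qBL/((B+z)(L+z)) = 227×5.4×5.4/((5.4+3.6)(5.4+3.6)) = 81.72 kPa
Final effective stress: σ'_f = 53.277 + 81.72 = 135 kPa.
σ'_f = 135 ≤ σ'_p = 174 kPa, so the clay remains overconsolidated and only the recompression index applies:
S_c = C_r·H/(1+e₀)·log₁₀(σ'_f/σ'_0) = 0.089×2.6/2.15×log₁₀(135/53.277)
    = 0.10763 × 0.40379 = 0.04346 m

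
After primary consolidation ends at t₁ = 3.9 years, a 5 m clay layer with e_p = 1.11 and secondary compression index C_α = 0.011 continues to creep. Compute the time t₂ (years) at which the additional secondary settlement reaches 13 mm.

S_s = C_α·H/(1+e_p)·log₁₀(t₂/t₁) ⇒ log₁₀(t₂/t₁) = S_s·(1+e_p)/(C_α·H).
log₁₀(t₂/t₁) = 0.013 × (1+1.11) / (0.011×5) = 0.4987
t₂ = t₁ × 10^0.4987 = 3.9 × 3.153 = 12.3 years

t₂ ≈ 12.3 years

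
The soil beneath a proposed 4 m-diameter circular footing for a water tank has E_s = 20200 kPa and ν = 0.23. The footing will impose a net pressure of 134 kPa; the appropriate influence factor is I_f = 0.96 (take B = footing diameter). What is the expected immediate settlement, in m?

Immediate (elastic) settlement: S_e = q·B·(1−ν²)/E_s · I_f.
S_e = 134 × 4 × (1 − 0.23²) / 20200 × 0.96
    = 134 × 4 × 0.9471 / 20200 × 0.96
    = 0.02413 m

S_e ≈ 0.0241 m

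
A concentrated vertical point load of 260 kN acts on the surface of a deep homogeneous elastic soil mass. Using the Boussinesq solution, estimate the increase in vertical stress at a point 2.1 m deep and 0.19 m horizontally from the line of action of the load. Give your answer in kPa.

Boussinesq vertical stress below a point load on an elastic half-space:
Δσ_z = 3P/(2πz²) · [1 + (r/z)²]^(−5/2)
r/z = 0.19/2.1 = 0.090476; [1+(r/z)²]^(−5/2) = 0.97982.
Δσ_z = 3×260/(2π×2.1²) × 0.97982 = 28.15 × 0.97982 = 27.58 kPa

Δσ_z ≈ 27.6 kPa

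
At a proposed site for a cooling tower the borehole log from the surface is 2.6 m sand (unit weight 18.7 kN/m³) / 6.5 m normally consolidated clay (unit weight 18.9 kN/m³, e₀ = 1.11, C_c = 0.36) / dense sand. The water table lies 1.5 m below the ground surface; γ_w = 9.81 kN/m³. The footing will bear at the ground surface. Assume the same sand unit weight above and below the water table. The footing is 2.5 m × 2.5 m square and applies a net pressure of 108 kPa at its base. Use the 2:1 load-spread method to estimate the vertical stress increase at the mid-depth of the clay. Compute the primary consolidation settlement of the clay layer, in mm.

S_c ≈ 64.7 mm

Mid-depth of clay below the ground surface: z = 2.6 + 6.5/2 = 5.85 m.
Total vertical stress at mid-clay: σ_v = 18.7×2.6 + 18.9×3.25 = 110.04 kPa.
Pore pressure: u = 9.81×(5.85 − 1.5) = 42.673 kPa.
Initial effective stress: σ'_0 = σ_v − u = 110.04 − 42.673 = 67.367 kPa.
Stress increase at mid-clay by the 2:1 spreading method:
Δσ = qBL/((B+z)(L+z)) = 108×2.5×2.5/((2.5+5.85)(2.5+5.85)) = 9.6812 kPa
Final effective stress: σ'_f = σ'_0 + Δσ = 67.367 + 9.6812 = 77.048 kPa.
Normally consolidated clay, so the full stress increment lies on the virgin compression line:
S_c = C_c·H/(1+e₀)·log₁₀(σ'_f/σ'_0) = 0.36×6.5/(1+1.11)×log₁₀(77.048/67.367)
    = 1.109 × 0.058314 = 0.06467 m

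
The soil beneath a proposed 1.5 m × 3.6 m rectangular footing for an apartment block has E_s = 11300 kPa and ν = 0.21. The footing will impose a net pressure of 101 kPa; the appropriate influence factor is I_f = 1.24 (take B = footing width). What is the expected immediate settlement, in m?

Immediate (elastic) settlement: S_e = q·B·(1−ν²)/E_s · I_f.
S_e = 101 × 1.5 × (1 − 0.21²) / 11300 × 1.24
    = 101 × 1.5 × 0.9559 / 11300 × 1.24
    = 0.01589 m

S_e ≈ 0.0159 m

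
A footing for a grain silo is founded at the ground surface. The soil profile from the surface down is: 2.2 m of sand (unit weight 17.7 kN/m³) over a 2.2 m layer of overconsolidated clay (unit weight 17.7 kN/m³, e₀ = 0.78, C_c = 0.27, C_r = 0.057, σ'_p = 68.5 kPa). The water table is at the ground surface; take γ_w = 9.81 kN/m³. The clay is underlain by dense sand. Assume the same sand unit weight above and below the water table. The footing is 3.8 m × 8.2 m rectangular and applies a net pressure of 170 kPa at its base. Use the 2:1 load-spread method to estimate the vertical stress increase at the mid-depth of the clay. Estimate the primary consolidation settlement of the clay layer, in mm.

Mid-depth of clay below the ground surface: z = 2.2 + 2.2/2 = 3.3 m.
Total vertical stress at mid-clay: σ_v = 17.7×2.2 + 17.7×1.1 = 58.41 kPa.
Pore pressure: u = 9.81×(3.3 − 0) = 32.373 kPa.
Initial effective stress: σ'_0 = σ_v − u = 58.41 − 32.373 = 26.037 kPa.
Stress increase at mid-clay by the 2:1 spreading method:
Δσ = qBL/((B+z)(L+z)) = 170×3.8×8.2/((3.8+3.3)(8.2+3.3)) = 64.877 kPa
Final effective stress: σ'_f = 26.037 + 64.877 = 90.914 kPa.
σ'_f = 90.914 > σ'_p = 68.5 kPa, so the stress path crosses the preconsolidation pressure — recompression up to σ'_p, then virgin compression beyond:
S_c = H/(1+e₀)·[C_r·log₁₀(σ'_p/σ'_0) + C_c·log₁₀(σ'_f/σ'_p)]
    = 2.2/1.78 × [0.057×log₁₀(68.5/26.037) + 0.27×log₁₀(90.914/68.5)]
    = 1.236 × [0.023946 + 0.033194] = 0.07063 m

S_c ≈ 70.6 mm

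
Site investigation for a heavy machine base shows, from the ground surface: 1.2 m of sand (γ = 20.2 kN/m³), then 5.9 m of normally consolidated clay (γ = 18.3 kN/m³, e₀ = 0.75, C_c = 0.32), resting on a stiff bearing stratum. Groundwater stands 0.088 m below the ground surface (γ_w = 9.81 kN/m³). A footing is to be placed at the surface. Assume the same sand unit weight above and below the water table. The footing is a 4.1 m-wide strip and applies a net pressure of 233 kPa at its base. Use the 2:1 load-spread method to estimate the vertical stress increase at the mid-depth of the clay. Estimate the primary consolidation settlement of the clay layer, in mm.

S_c ≈ 652 mm

Mid-depth of clay below the ground surface: z = 1.2 + 5.9/2 = 4.15 m.
Total vertical stress at mid-clay: σ_v = 20.2×1.2 + 18.3×2.95 = 78.225 kPa.
Pore pressure: u = 9.81×(4.15 − 0.088) = 39.848 kPa.
Initial effective stress: σ'_0 = σ_v − u = 78.225 − 39.848 = 38.377 kPa.
Stress increase at mid-clay by the 2:1 spreading method:
Δσ = qB/(B+z) = 233×4.1/(4.1+4.15) = 115.79 kPa
Final effective stress: σ'_f = σ'_0 + Δσ = 38.377 + 115.79 = 154.17 kPa.
Normally consolidated clay, so the full stress increment lies on the virgin compression line:
S_c = C_c·H/(1+e₀)·log₁₀(σ'_f/σ'_0) = 0.32×5.9/(1+0.75)×log₁₀(154.17/38.377)
    = 1.0789 × 0.60393 = 0.6516 m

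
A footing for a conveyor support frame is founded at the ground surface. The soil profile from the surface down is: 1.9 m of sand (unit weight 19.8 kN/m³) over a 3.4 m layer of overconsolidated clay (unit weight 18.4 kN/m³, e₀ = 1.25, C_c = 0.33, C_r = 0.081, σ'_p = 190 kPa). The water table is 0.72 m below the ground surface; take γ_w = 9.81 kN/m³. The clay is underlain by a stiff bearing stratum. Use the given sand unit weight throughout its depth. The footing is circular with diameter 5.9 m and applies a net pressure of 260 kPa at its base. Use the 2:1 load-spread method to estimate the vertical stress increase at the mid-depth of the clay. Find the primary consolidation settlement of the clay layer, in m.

S_c ≈ 0.0661 m

Mid-depth of clay below the ground surface: z = 1.9 + 3.4/2 = 3.6 m.
Total vertical stress at mid-clay: σ_v = 19.8×1.9 + 18.4×1.7 = 68.9 kPa.
Pore pressure: u = 9.81×(3.6 − 0.72) = 28.253 kPa.
Initial effective stress: σ'_0 = σ_v − u = 68.9 − 28.253 = 40.647 kPa.
Stress increase at mid-clay by the 2:1 spreading method:
Δσ ≈ qD²/(D+z)² = 260×5.9²/(5.9+3.6)² = 100.28 kPa
Final effective stress: σ'_f = 40.647 + 100.28 = 140.93 kPa.
σ'_f = 140.93 ≤ σ'_p = 190 kPa, so the clay remains overconsolidated and only the recompression index applies:
S_c = C_r·H/(1+e₀)·log₁₀(σ'_f/σ'_0) = 0.081×3.4/2.25×log₁₀(140.93/40.647)
    = 0.1224 × 0.53997 = 0.06609 m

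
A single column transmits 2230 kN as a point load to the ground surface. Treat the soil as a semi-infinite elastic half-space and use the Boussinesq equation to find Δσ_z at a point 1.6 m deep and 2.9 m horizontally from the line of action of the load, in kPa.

Boussinesq vertical stress below a point load on an elastic half-space:
Δσ_z = 3P/(2πz²) · [1 + (r/z)²]^(−5/2)
r/z = 2.9/1.6 = 1.8125; [1+(r/z)²]^(−5/2) = 0.026308.
Δσ_z = 3×2230/(2π×1.6²) × 0.026308 = 415.92 × 0.026308 = 10.94 kPa

Δσ_z ≈ 10.9 kPa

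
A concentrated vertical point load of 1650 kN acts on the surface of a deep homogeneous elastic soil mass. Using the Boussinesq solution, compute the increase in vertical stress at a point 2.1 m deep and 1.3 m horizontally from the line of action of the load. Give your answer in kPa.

Δσ_z ≈ 79.4 kPa

Boussinesq vertical stress below a point load on an elastic half-space:
Δσ_z = 3P/(2πz²) · [1 + (r/z)²]^(−5/2)
r/z = 1.3/2.1 = 0.61905; [1+(r/z)²]^(−5/2) = 0.4444.
Δσ_z = 3×1650/(2π×2.1²) × 0.4444 = 178.64 × 0.4444 = 79.39 kPa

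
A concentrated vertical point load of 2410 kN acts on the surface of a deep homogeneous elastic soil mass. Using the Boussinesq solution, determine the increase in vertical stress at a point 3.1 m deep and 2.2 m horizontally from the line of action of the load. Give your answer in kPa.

Δσ_z ≈ 43.2 kPa

Boussinesq vertical stress below a point load on an elastic half-space:
Δσ_z = 3P/(2πz²) · [1 + (r/z)²]^(−5/2)
r/z = 2.2/3.1 = 0.70968; [1+(r/z)²]^(−5/2) = 0.36069.
Δσ_z = 3×2410/(2π×3.1²) × 0.36069 = 119.74 × 0.36069 = 43.19 kPa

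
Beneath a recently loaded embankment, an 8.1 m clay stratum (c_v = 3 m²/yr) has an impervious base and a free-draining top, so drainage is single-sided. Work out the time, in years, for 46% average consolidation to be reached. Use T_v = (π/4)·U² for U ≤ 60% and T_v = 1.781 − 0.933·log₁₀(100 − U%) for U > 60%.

t ≈ 3.63 years

Drainage path length: H_d = H = 8.1 m (single drainage).
U ≤ 60%: T_v = (π/4)·U² = (π/4)×0.46² = 0.16619.
t = T_v·H_d²/c_v = 0.16619×8.1²/3 = 3.635 years.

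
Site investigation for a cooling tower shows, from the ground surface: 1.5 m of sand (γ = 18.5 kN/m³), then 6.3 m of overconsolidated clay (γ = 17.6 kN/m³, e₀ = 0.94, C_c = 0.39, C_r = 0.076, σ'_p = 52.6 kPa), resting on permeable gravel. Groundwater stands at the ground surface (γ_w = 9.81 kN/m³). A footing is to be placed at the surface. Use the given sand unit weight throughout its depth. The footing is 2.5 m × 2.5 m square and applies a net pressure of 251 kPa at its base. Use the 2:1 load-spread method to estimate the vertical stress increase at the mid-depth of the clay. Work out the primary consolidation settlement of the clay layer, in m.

Mid-depth of clay below the ground surface: z = 1.5 + 6.3/2 = 4.65 m.
Total vertical stress at mid-clay: σ_v = 18.5×1.5 + 17.6×3.15 = 83.19 kPa.
Pore pressure: u = 9.81×(4.65 − 0) = 45.617 kPa.
Initial effective stress: σ'_0 = σ_v − u = 83.19 − 45.617 = 37.573 kPa.
Stress increase at mid-clay by the 2:1 spreading method:
Δσ = qBL/((B+z)(L+z)) = 251×2.5×2.5/((2.5+4.65)(2.5+4.65)) = 30.686 kPa
Final effective stress: σ'_f = 37.573 + 30.686 = 68.259 kPa.
σ'_f = 68.259 > σ'_p = 52.6 kPa, so the stress path crosses the preconsolidation pressure — recompression up to σ'_p, then virgin compression beyond:
S_c = H/(1+e₀)·[C_r·log₁₀(σ'_p/σ'_0) + C_c·log₁₀(σ'_f/σ'_p)]
    = 6.3/1.94 × [0.076×log₁₀(52.6/37.573) + 0.39×log₁₀(68.259/52.6)]
    = 3.2474 × [0.011104 + 0.044138] = 0.1794 m

S_c ≈ 0.179 m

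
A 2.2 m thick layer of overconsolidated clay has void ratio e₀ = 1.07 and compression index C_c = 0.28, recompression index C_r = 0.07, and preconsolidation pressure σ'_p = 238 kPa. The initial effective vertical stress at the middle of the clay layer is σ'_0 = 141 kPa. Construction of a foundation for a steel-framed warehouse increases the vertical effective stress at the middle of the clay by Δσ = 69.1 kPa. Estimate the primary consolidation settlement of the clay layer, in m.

S_c ≈ 0.0129 m

Final effective stress: σ'_f = 141 + 69.1 = 210.1 kPa.
σ'_f = 210.1 ≤ σ'_p = 238 kPa, so the clay remains overconsolidated and only the recompression index applies:
S_c = C_r·H/(1+e₀)·log₁₀(σ'_f/σ'_0) = 0.07×2.2/2.07×log₁₀(210.1/141)
    = 0.074396 × 0.17321 = 0.01289 m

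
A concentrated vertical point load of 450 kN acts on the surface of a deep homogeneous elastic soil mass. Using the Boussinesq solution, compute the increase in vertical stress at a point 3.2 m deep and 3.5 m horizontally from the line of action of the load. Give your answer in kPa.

Δσ_z ≈ 2.94 kPa

Boussinesq vertical stress below a point load on an elastic half-space:
Δσ_z = 3P/(2πz²) · [1 + (r/z)²]^(−5/2)
r/z = 3.5/3.2 = 1.0938; [1+(r/z)²]^(−5/2) = 0.13989.
Δσ_z = 3×450/(2π×3.2²) × 0.13989 = 20.982 × 0.13989 = 2.935 kPa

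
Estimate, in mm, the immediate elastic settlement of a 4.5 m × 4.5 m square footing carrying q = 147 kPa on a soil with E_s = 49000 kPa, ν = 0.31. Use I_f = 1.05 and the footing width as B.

Immediate (elastic) settlement: S_e = q·B·(1−ν²)/E_s · I_f.
S_e = 147 × 4.5 × (1 − 0.31²) / 49000 × 1.05
    = 147 × 4.5 × 0.9039 / 49000 × 1.05
    = 0.01281 m = 12.81 mm

S_e ≈ 12.8 mm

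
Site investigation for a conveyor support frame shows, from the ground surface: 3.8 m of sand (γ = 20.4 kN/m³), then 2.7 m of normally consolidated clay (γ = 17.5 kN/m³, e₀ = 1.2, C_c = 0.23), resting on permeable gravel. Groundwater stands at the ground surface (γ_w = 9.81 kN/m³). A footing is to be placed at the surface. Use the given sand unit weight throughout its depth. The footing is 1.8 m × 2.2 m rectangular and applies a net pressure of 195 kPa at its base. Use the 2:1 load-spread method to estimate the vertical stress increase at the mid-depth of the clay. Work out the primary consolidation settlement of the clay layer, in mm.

Mid-depth of clay below the ground surface: z = 3.8 + 2.7/2 = 5.15 m.
Total vertical stress at mid-clay: σ_v = 20.4×3.8 + 17.5×1.35 = 101.14 kPa.
Pore pressure: u = 9.81×(5.15 − 0) = 50.522 kPa.
Initial effective stress: σ'_0 = σ_v − u = 101.14 − 50.522 = 50.618 kPa.
Stress increase at mid-clay by the 2:1 spreading method:
Δσ = qBL/((B+z)(L+z)) = 195×1.8×2.2/((1.8+5.15)(2.2+5.15)) = 15.117 kPa
Final effective stress: σ'_f = σ'_0 + Δσ = 50.618 + 15.117 = 65.735 kPa.
Normally consolidated clay, so the full stress increment lies on the virgin compression line:
S_c = C_c·H/(1+e₀)·log₁₀(σ'_f/σ'_0) = 0.23×2.7/(1+1.2)×log₁₀(65.735/50.618)
    = 0.28227 × 0.11349 = 0.03203 m

S_c ≈ 32 mm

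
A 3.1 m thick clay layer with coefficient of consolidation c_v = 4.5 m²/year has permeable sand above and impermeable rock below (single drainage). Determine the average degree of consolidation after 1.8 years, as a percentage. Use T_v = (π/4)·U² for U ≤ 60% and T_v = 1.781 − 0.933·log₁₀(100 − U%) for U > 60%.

U ≈ 89.9 %

Drainage path length: H_d = H = 3.1 m (single drainage).
T_v = c_v·t/H_d² = 4.5×1.8/3.1² = 0.84287.
T_v = 0.84287 corresponds to the U > 60% branch:
U = 1 − 10^((1.781 − T_v)/0.933)/100 = 0.8987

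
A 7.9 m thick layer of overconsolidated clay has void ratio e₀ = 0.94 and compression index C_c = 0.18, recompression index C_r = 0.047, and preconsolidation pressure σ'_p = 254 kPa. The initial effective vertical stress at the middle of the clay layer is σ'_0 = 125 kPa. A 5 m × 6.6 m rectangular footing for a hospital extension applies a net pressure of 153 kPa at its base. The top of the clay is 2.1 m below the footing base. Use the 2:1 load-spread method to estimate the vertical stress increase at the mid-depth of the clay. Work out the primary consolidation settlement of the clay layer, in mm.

S_c ≈ 21.1 mm

Mid-depth of clay below the footing base: z = 2.1 + 7.9/2 = 6.05 m.
Stress increase at mid-clay by the 2:1 spreading method:
Δσ = qBL/((B+z)(L+z)) = 153×5×6.6/((5+6.05)(6.6+6.05)) = 36.12 kPa
Final effective stress: σ'_f = 125 + 36.12 = 161.12 kPa.
σ'_f = 161.12 ≤ σ'_p = 254 kPa, so the clay remains overconsolidated and only the recompression index applies:
S_c = C_r·H/(1+e₀)·log₁₀(σ'_f/σ'_0) = 0.047×7.9/1.94×log₁₀(161.12/125)
    = 0.19139 × 0.11024 = 0.0211 m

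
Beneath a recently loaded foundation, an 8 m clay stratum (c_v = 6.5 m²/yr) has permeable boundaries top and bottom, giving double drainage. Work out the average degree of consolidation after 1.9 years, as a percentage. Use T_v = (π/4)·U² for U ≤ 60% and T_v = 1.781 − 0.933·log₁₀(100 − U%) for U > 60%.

U ≈ 87.9 %

Drainage path length: H_d = H/2 = 4 m (double drainage).
T_v = c_v·t/H_d² = 6.5×1.9/4² = 0.77187.
T_v = 0.77187 corresponds to the U > 60% branch:
U = 1 − 10^((1.781 − T_v)/0.933)/100 = 0.8793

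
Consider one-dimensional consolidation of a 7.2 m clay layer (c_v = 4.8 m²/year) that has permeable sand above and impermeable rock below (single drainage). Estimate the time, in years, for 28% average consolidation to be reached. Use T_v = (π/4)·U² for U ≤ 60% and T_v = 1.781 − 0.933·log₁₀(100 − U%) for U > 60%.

Drainage path length: H_d = H = 7.2 m (single drainage).
U ≤ 60%: T_v = (π/4)·U² = (π/4)×0.28² = 0.061575.
t = T_v·H_d²/c_v = 0.061575×7.2²/4.8 = 0.665 years.

t ≈ 0.665 years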